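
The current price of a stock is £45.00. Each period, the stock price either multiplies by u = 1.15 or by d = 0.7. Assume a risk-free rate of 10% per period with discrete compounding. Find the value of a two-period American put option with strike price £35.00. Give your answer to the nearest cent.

Risk-neutral probability p = (1 + 0.1 − 0.7)/(1.15 − 0.7) = 0.4000/0.4500 = 0.8889
Terminal stock prices: S_uu = 59.51, S_ud = 36.22, S_dd = 22.05
Terminal payoffs (K − S): max(-24.51, 0) = 0, max(-1.225, 0) = 0, max(12.95, 0) = 12.95
Node u (S = 51.75): continuation = 1/1.1·[0.8889·0.0000 + 0.1111·0.0000] = 0.0000; exercise value = 0.0000 ≤ continuation, so V_u = 0.0000
Node d (S = 31.5): continuation = 1/1.1·[0.8889·0.0000 + 0.1111·12.9500] = 1.3081; exercise value = 3.5000 > continuation, so V_d = 3.5000 (exercise)
Node 0 (S = 45): continuation = 1/1.1·[0.8889·0.0000 + 0.1111·3.5000] = 0.3535; exercise value = 0.0000 ≤ continuation, so V_0 = 0.3535

£0.35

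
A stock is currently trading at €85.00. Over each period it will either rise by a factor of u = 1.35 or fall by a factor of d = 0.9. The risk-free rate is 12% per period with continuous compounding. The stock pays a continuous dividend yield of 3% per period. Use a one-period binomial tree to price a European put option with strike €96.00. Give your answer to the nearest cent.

Per-period risk-free factor R = e^0.12 = 1.1275; dividend-adjusted growth = e^(0.12−0.03) = 1.0942.
Risk-neutral probability p = (1.0942 − 0.9)/(1.35 − 0.9) = 0.1942/0.4500 = 0.4315
Terminal stock prices: S_u = 114.8, S_d = 76.5
Terminal payoffs (K − S): max(-18.75, 0) = 0, max(19.5, 0) = 19.5
Node 0 (S = 85): V_0 = e^(−0.12)·[0.4315·0.0000 + 0.5685·19.5000] = 9.8322

€9.83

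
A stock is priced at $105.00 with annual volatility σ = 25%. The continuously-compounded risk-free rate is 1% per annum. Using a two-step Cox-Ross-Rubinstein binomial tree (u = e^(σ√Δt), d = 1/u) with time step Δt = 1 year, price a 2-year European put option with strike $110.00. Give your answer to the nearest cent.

$15.78

CRR parameters: u = e^(σ√Δt) = e^(0.25·√1) = 1.2840, d = 1/u = 0.7788
Per-period rate: rΔt = 0.01·1 = 0.01, so R = e^0.01 = 1.0101
Risk-neutral probability p = (e^0.01 − 0.7788)/(1.2840 − 0.7788) = 0.2312/0.5052 = 0.4577
Terminal stock prices: S_uu = 173.1, S_ud = 105, S_dd = 63.69
Terminal payoffs (K − S): max(-63.12, 0) = 0, max(5, 0) = 5, max(46.31, 0) = 46.31
Node u (S = 134.8): V_u = e^(−0.01)·[0.4577·0.0000 + 0.5423·5.0000] = 2.6844
Node d (S = 81.77): V_d = e^(−0.01)·[0.4577·5.0000 + 0.5423·46.3143] = 27.1314
Node 0 (S = 105): V_0 = e^(−0.01)·[0.4577·2.6844 + 0.5423·27.1314] = 15.7830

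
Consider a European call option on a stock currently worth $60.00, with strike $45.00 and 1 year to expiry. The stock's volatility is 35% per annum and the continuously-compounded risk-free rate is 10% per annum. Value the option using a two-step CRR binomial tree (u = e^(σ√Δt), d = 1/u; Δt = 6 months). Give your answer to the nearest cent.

$20.89

CRR parameters: u = e^(σ√Δt) = e^(0.35·√0.5) = 1.2808, d = 1/u = 0.7808
Per-period rate: rΔt = 0.1·0.5 = 0.05, so R = e^0.05 = 1.0513
Risk-neutral probability p = (e^0.05 − 0.7808)/(1.2808 − 0.7808) = 0.2705/0.5000 = 0.5410
Terminal stock prices: S_uu = 98.43, S_ud = 60, S_dd = 36.58
Terminal payoffs (S − K): max(53.43, 0) = 53.43, max(15, 0) = 15, max(-8.425, 0) = 0
Node u (S = 76.85): V_u = e^(−0.05)·[0.5410·53.4274 + 0.4590·15.0000] = 34.0429
Node d (S = 46.85): V_d = e^(−0.05)·[0.5410·15.0000 + 0.4590·0.0000] = 7.7189
Node 0 (S = 60): V_0 = e^(−0.05)·[0.5410·34.0429 + 0.4590·7.7189] = 20.8885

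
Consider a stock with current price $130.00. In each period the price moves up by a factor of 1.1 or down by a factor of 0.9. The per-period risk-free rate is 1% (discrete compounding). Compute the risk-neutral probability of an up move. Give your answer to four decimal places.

Risk-neutral probability p = (1 + 0.01 − 0.9)/(1.1 − 0.9) = 0.1100/0.2000 = 0.5500

p = 0.5500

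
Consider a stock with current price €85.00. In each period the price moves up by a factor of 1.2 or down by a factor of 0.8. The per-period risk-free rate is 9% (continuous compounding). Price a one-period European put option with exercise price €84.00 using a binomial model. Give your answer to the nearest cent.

€3.87

Risk-neutral probability p = (e^0.09 − 0.8)/(1.2 − 0.8) = 0.2942/0.4000 = 0.7354
Terminal stock prices: S_u = 102, S_d = 68
Terminal payoffs (K − S): max(-18, 0) = 0, max(16, 0) = 16
Node 0 (S = 85): V_0 = e^(−0.09)·[0.7354·0.0000 + 0.2646·16.0000] = 3.8687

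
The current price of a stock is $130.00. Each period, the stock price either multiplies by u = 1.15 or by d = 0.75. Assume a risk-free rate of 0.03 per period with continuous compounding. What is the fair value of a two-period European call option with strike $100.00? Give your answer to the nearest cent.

$38.08

Risk-neutral probability p = (e^0.03 − 0.75)/(1.15 − 0.75) = 0.2805/0.4000 = 0.7011
Terminal stock prices: S_uu = 171.9, S_ud = 112.1, S_dd = 73.12
Terminal payoffs (S − K): max(71.92, 0) = 71.92, max(12.12, 0) = 12.12, max(-26.88, 0) = 0
Node u (S = 149.5): V_u = e^(−0.03)·[0.7011·71.9250 + 0.2989·12.1250] = 52.4554
Node d (S = 97.5): V_d = e^(−0.03)·[0.7011·12.1250 + 0.2989·0.0000] = 8.2500
Node 0 (S = 130): V_0 = e^(−0.03)·[0.7011·52.4554 + 0.2989·8.2500] = 38.0842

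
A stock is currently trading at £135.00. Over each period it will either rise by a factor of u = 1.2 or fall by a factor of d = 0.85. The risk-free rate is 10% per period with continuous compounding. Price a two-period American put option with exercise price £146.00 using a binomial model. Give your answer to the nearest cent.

£11.00

Risk-neutral probability p = (e^0.1 − 0.85)/(1.2 − 0.85) = 0.2552/0.3500 = 0.7291
Terminal stock prices: S_uu = 194.4, S_ud = 137.7, S_dd = 97.54
Terminal payoffs (K − S): max(-48.4, 0) = 0, max(8.3, 0) = 8.3, max(48.46, 0) = 48.46
Node u (S = 162): continuation = e^(−0.1)·[0.7291·0.0000 + 0.2709·8.3000] = 2.0348; exercise value = 0.0000 ≤ continuation, so V_u = 2.0348
Node d (S = 114.8): continuation = e^(−0.1)·[0.7291·8.3000 + 0.2709·48.4625] = 17.3563; exercise value = 31.2500 > continuation, so V_d = 31.2500 (exercise)
Node 0 (S = 135): continuation = e^(−0.1)·[0.7291·2.0348 + 0.2709·31.2500] = 9.0035; exercise value = 11.0000 > continuation, so V_0 = 11.0000 (exercise)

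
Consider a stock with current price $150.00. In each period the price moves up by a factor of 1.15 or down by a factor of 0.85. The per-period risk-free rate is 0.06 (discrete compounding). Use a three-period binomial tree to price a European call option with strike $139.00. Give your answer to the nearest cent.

$36.64

Risk-neutral probability p = (1 + 0.06 − 0.85)/(1.15 − 0.85) = 0.2100/0.3000 = 0.7000
Terminal stock prices: S_uuu = 228.1, S_uud = 168.6, S_udd = 124.6, S_ddd = 92.12
Terminal payoffs (S − K): max(89.13, 0) = 89.13, max(29.62, 0) = 29.62, max(-14.37, 0) = 0, max(-46.88, 0) = 0
Node uu (S = 198.4): V_uu = 1/1.06·[0.7000·89.1312 + 0.3000·29.6187] = 67.2429
Node ud (S = 146.6): V_ud = 1/1.06·[0.7000·29.6187 + 0.3000·0.0000] = 19.5596
Node dd (S = 108.4): V_dd = 1/1.06·[0.7000·0.0000 + 0.3000·0.0000] = 0.0000
Node u (S = 172.5): V_u = 1/1.06·[0.7000·67.2429 + 0.3000·19.5596] = 49.9414
Node d (S = 127.5): V_d = 1/1.06·[0.7000·19.5596 + 0.3000·0.0000] = 12.9167
Node 0 (S = 150): V_0 = 1/1.06·[0.7000·49.9414 + 0.3000·12.9167] = 36.6359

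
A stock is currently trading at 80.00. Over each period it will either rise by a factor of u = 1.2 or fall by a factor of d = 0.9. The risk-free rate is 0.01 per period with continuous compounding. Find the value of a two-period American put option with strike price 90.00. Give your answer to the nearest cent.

Risk-neutral probability p = (e^0.01 − 0.9)/(1.2 − 0.9) = 0.1101/0.3000 = 0.3668
Terminal stock prices: S_uu = 115.2, S_ud = 86.4, S_dd = 64.8
Terminal payoffs (K − S): max(-25.2, 0) = 0, max(3.6, 0) = 3.6, max(25.2, 0) = 25.2
Node u (S = 96): continuation = e^(−0.01)·[0.3668·0.0000 + 0.6332·3.6000] = 2.2567; exercise value = 0.0000 ≤ continuation, so V_u = 2.2567
Node d (S = 72): continuation = e^(−0.01)·[0.3668·3.6000 + 0.6332·25.2000] = 17.1045; exercise value = 18.0000 > continuation, so V_d = 18.0000 (exercise)
Node 0 (S = 80): continuation = e^(−0.01)·[0.3668·2.2567 + 0.6332·18.0000] = 12.1032; exercise value = 10.0000 ≤ continuation, so V_0 = 12.1032

12.10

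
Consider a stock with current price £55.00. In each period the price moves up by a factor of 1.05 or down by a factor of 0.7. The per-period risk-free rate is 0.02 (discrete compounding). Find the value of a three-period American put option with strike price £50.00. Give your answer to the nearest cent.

Risk-neutral probability p = (1 + 0.02 − 0.7)/(1.05 − 0.7) = 0.3200/0.3500 = 0.9143
Terminal stock prices: S_uuu = 63.67, S_uud = 42.45, S_udd = 28.3, S_ddd = 18.86
Terminal payoffs (K − S): max(-13.67, 0) = 0, max(7.554, 0) = 7.554, max(21.7, 0) = 21.7, max(31.14, 0) = 31.14
Node uu (S = 60.64): continuation = 1/1.02·[0.9143·0.0000 + 0.0857·7.5538] = 0.6348; exercise value = 0.0000 ≤ continuation, so V_uu = 0.6348
Node ud (S = 40.42): continuation = 1/1.02·[0.9143·7.5538 + 0.0857·21.7025] = 8.5946; exercise value = 9.5750 > continuation, so V_ud = 9.5750 (exercise)
Node dd (S = 26.95): continuation = 1/1.02·[0.9143·21.7025 + 0.0857·31.1350] = 22.0696; exercise value = 23.0500 > continuation, so V_dd = 23.0500 (exercise)
Node u (S = 57.75): continuation = 1/1.02·[0.9143·0.6348 + 0.0857·9.5750] = 1.3736; exercise value = 0.0000 ≤ continuation, so V_u = 1.3736
Node d (S = 38.5): continuation = 1/1.02·[0.9143·9.5750 + 0.0857·23.0500] = 10.5196; exercise value = 11.5000 > continuation, so V_d = 11.5000 (exercise)
Node 0 (S = 55): continuation = 1/1.02·[0.9143·1.3736 + 0.0857·11.5000] = 2.1976; exercise value = 0.0000 ≤ continuation, so V_0 = 2.1976

£2.20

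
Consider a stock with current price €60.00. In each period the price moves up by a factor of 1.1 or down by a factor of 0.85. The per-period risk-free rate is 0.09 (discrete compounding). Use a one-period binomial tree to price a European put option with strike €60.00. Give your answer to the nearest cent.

€0.33

Risk-neutral probability p = (1 + 0.09 − 0.85)/(1.1 − 0.85) = 0.2400/0.2500 = 0.9600
Terminal stock prices: S_u = 66, S_d = 51
Terminal payoffs (K − S): max(-6, 0) = 0, max(9, 0) = 9
Node 0 (S = 60): V_0 = 1/1.09·[0.9600·0.0000 + 0.0400·9.0000] = 0.3303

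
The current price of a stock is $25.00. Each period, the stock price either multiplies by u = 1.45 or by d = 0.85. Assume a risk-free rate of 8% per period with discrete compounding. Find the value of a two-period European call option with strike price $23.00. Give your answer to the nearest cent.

$6.89

Risk-neutral probability p = (1 + 0.08 − 0.85)/(1.45 − 0.85) = 0.2300/0.6000 = 0.3833
Terminal stock prices: S_uu = 52.56, S_ud = 30.81, S_dd = 18.06
Terminal payoffs (S − K): max(29.56, 0) = 29.56, max(7.812, 0) = 7.812, max(-4.938, 0) = 0
Node u (S = 36.25): V_u = 1/1.08·[0.3833·29.5625 + 0.6167·7.8125] = 14.9537
Node d (S = 21.25): V_d = 1/1.08·[0.3833·7.8125 + 0.6167·0.0000] = 2.7730
Node 0 (S = 25): V_0 = 1/1.08·[0.3833·14.9537 + 0.6167·2.7730] = 6.8910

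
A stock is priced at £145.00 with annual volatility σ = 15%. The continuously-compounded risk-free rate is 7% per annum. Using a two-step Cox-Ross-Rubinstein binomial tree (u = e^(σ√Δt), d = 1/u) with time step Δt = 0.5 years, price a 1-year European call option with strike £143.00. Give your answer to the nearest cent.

CRR parameters: u = e^(σ√Δt) = e^(0.15·√0.5) = 1.1119, d = 1/u = 0.8994
Per-period rate: rΔt = 0.07·0.5 = 0.035, so R = e^0.035 = 1.0356
Risk-neutral probability p = (e^0.035 − 0.8994)/(1.1119 − 0.8994) = 0.1363/0.2125 = 0.6411
Terminal stock prices: S_uu = 179.3, S_ud = 145, S_dd = 117.3
Terminal payoffs (S − K): max(36.27, 0) = 36.27, max(2, 0) = 2, max(-25.72, 0) = 0
Node u (S = 161.2): V_u = e^(−0.035)·[0.6411·36.2651 + 0.3589·2.0000] = 23.1432
Node d (S = 130.4): V_d = e^(−0.035)·[0.6411·2.0000 + 0.3589·0.0000] = 1.2381
Node 0 (S = 145): V_0 = e^(−0.035)·[0.6411·23.1432 + 0.3589·1.2381] = 14.7560

£14.76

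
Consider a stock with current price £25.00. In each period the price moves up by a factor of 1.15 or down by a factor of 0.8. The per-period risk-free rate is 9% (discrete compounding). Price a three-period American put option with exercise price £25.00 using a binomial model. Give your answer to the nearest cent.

£1.03

Risk-neutral probability p = (1 + 0.09 − 0.8)/(1.15 − 0.8) = 0.2900/0.3500 = 0.8286
Terminal stock prices: S_uuu = 38.02, S_uud = 26.45, S_udd = 18.4, S_ddd = 12.8
Terminal payoffs (K − S): max(-13.02, 0) = 0, max(-1.45, 0) = 0, max(6.6, 0) = 6.6, max(12.2, 0) = 12.2
Node uu (S = 33.06): continuation = 1/1.09·[0.8286·0.0000 + 0.1714·0.0000] = 0.0000; exercise value = 0.0000 ≤ continuation, so V_uu = 0.0000
Node ud (S = 23): continuation = 1/1.09·[0.8286·0.0000 + 0.1714·6.6000] = 1.0380; exercise value = 2.0000 > continuation, so V_ud = 2.0000 (exercise)
Node dd (S = 16): continuation = 1/1.09·[0.8286·6.6000 + 0.1714·12.2000] = 6.9358; exercise value = 9.0000 > continuation, so V_dd = 9.0000 (exercise)
Node u (S = 28.75): continuation = 1/1.09·[0.8286·0.0000 + 0.1714·2.0000] = 0.3145; exercise value = 0.0000 ≤ continuation, so V_u = 0.3145
Node d (S = 20): continuation = 1/1.09·[0.8286·2.0000 + 0.1714·9.0000] = 2.9358; exercise value = 5.0000 > continuation, so V_d = 5.0000 (exercise)
Node 0 (S = 25): continuation = 1/1.09·[0.8286·0.3145 + 0.1714·5.0000] = 1.0255; exercise value = 0.0000 ≤ continuation, so V_0 = 1.0255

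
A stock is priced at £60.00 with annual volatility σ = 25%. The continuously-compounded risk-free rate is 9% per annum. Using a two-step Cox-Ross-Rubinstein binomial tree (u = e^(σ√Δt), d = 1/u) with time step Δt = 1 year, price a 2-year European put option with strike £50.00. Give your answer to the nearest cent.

£1.61

CRR parameters: u = e^(σ√Δt) = e^(0.25·√1) = 1.2840, d = 1/u = 0.7788
Per-period rate: rΔt = 0.09·1 = 0.09, so R = e^0.09 = 1.0942
Risk-neutral probability p = (e^0.09 − 0.7788)/(1.2840 − 0.7788) = 0.3154/0.5052 = 0.6242
Terminal stock prices: S_uu = 98.92, S_ud = 60, S_dd = 36.39
Terminal payoffs (K − S): max(-48.92, 0) = 0, max(-10, 0) = 0, max(13.61, 0) = 13.61
Node u (S = 77.04): V_u = e^(−0.09)·[0.6242·0.0000 + 0.3758·0.0000] = 0.0000
Node d (S = 46.73): V_d = e^(−0.09)·[0.6242·0.0000 + 0.3758·13.6082] = 4.6735
Node 0 (S = 60): V_0 = e^(−0.09)·[0.6242·0.0000 + 0.3758·4.6735] = 1.6050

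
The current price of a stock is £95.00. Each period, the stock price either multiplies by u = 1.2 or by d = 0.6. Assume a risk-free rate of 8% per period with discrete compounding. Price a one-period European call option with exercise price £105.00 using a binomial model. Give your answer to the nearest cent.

Risk-neutral probability p = (1 + 0.08 − 0.6)/(1.2 − 0.6) = 0.4800/0.6000 = 0.8000
Terminal stock prices: S_u = 114, S_d = 57
Terminal payoffs (S − K): max(9, 0) = 9, max(-48, 0) = 0
Node 0 (S = 95): V_0 = 1/1.08·[0.8000·9.0000 + 0.2000·0.0000] = 6.6667

£6.67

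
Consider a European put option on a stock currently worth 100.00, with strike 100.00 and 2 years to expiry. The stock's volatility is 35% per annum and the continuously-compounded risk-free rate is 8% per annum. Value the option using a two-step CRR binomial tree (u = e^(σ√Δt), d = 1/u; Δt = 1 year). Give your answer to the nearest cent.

9.48

CRR parameters: u = e^(σ√Δt) = e^(0.35·√1) = 1.4191, d = 1/u = 0.7047
Per-period rate: rΔt = 0.08·1 = 0.08, so R = e^0.08 = 1.0833
Risk-neutral probability p = (e^0.08 − 0.7047)/(1.4191 − 0.7047) = 0.3786/0.7144 = 0.5300
Terminal stock prices: S_uu = 201.4, S_ud = 100, S_dd = 49.66
Terminal payoffs (K − S): max(-101.4, 0) = 0, max(0, 0) = 0, max(50.34, 0) = 50.34
Node u (S = 141.9): V_u = e^(−0.08)·[0.5300·0.0000 + 0.4700·0.0000] = 0.0000
Node d (S = 70.47): V_d = e^(−0.08)·[0.5300·0.0000 + 0.4700·50.3415] = 21.8428
Node 0 (S = 100): V_0 = e^(−0.08)·[0.5300·0.0000 + 0.4700·21.8428] = 9.4775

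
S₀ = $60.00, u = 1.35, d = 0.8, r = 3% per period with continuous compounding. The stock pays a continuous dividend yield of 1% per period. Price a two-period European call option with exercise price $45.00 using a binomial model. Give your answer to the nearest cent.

$18.67

Per-period risk-free factor R = e^0.03 = 1.0305; dividend-adjusted growth = e^(0.03−0.01) = 1.0202.
Risk-neutral probability p = (1.0202 − 0.8)/(1.35 − 0.8) = 0.2202/0.5500 = 0.4004
Terminal stock prices: S_uu = 109.4, S_ud = 64.8, S_dd = 38.4
Terminal payoffs (S − K): max(64.35, 0) = 64.35, max(19.8, 0) = 19.8, max(-6.6, 0) = 0
Node u (S = 81): V_u = e^(−0.03)·[0.4004·64.3500 + 0.5996·19.8000] = 36.5240
Node d (S = 48): V_d = e^(−0.03)·[0.4004·19.8000 + 0.5996·0.0000] = 7.6930
Node 0 (S = 60): V_0 = e^(−0.03)·[0.4004·36.5240 + 0.5996·7.6930] = 18.6674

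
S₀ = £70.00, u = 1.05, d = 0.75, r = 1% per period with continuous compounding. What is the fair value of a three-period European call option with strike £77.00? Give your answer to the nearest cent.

£2.55

Risk-neutral probability p = (e^0.01 − 0.75)/(1.05 − 0.75) = 0.2601/0.3000 = 0.8668
Terminal stock prices: S_uuu = 81.03, S_uud = 57.88, S_udd = 41.34, S_ddd = 29.53
Terminal payoffs (S − K): max(4.034, 0) = 4.034, max(-19.12, 0) = 0, max(-35.66, 0) = 0, max(-47.47, 0) = 0
Node uu (S = 77.17): V_uu = e^(−0.01)·[0.8668·4.0338 + 0.1332·0.0000] = 3.4618
Node ud (S = 55.12): V_ud = e^(−0.01)·[0.8668·0.0000 + 0.1332·0.0000] = 0.0000
Node dd (S = 39.38): V_dd = e^(−0.01)·[0.8668·0.0000 + 0.1332·0.0000] = 0.0000
Node u (S = 73.5): V_u = e^(−0.01)·[0.8668·3.4618 + 0.1332·0.0000] = 2.9709
Node d (S = 52.5): V_d = e^(−0.01)·[0.8668·0.0000 + 0.1332·0.0000] = 0.0000
Node 0 (S = 70): V_0 = e^(−0.01)·[0.8668·2.9709 + 0.1332·0.0000] = 2.5497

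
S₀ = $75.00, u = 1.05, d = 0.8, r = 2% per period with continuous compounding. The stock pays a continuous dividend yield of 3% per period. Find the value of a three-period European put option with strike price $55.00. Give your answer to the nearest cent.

Per-period risk-free factor R = e^0.02 = 1.0202; dividend-adjusted growth = e^(0.02−0.03) = 0.9900.
Risk-neutral probability p = (0.9900 − 0.8)/(1.05 − 0.8) = 0.1900/0.2500 = 0.7602
Terminal stock prices: S_uuu = 86.82, S_uud = 66.15, S_udd = 50.4, S_ddd = 38.4
Terminal payoffs (K − S): max(-31.82, 0) = 0, max(-11.15, 0) = 0, max(4.6, 0) = 4.6, max(16.6, 0) = 16.6
Node uu (S = 82.69): V_uu = e^(−0.02)·[0.7602·0.0000 + 0.2398·0.0000] = 0.0000
Node ud (S = 63): V_ud = e^(−0.02)·[0.7602·0.0000 + 0.2398·4.6000] = 1.0812
Node dd (S = 48): V_dd = e^(−0.02)·[0.7602·4.6000 + 0.2398·16.6000] = 7.3295
Node u (S = 78.75): V_u = e^(−0.02)·[0.7602·0.0000 + 0.2398·1.0812] = 0.2541
Node d (S = 60): V_d = e^(−0.02)·[0.7602·1.0812 + 0.2398·7.3295] = 2.5285
Node 0 (S = 75): V_0 = e^(−0.02)·[0.7602·0.2541 + 0.2398·2.5285] = 0.7837

$0.78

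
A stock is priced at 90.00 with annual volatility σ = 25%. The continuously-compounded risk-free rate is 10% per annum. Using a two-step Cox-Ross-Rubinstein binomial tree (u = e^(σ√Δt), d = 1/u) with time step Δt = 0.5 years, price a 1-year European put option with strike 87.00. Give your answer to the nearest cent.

CRR parameters: u = e^(σ√Δt) = e^(0.25·√0.5) = 1.1934, d = 1/u = 0.8380
Per-period rate: rΔt = 0.1·0.5 = 0.05, so R = e^0.05 = 1.0513
Risk-neutral probability p = (e^0.05 − 0.8380)/(1.1934 − 0.8380) = 0.2133/0.3554 = 0.6002
Terminal stock prices: S_uu = 128.2, S_ud = 90, S_dd = 63.2
Terminal payoffs (K − S): max(-41.17, 0) = 0, max(-3, 0) = 0, max(23.8, 0) = 23.8
Node u (S = 107.4): V_u = e^(−0.05)·[0.6002·0.0000 + 0.3998·0.0000] = 0.0000
Node d (S = 75.42): V_d = e^(−0.05)·[0.6002·0.0000 + 0.3998·23.8030] = 9.0527
Node 0 (S = 90): V_0 = e^(−0.05)·[0.6002·0.0000 + 0.3998·9.0527] = 3.4429

3.44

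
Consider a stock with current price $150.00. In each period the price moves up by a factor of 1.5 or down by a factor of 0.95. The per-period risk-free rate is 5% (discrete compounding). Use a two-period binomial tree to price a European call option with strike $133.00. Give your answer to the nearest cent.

Risk-neutral probability p = (1 + 0.05 − 0.95)/(1.5 − 0.95) = 0.1000/0.5500 = 0.1818
Terminal stock prices: S_uu = 337.5, S_ud = 213.8, S_dd = 135.4
Terminal payoffs (S − K): max(204.5, 0) = 204.5, max(80.75, 0) = 80.75, max(2.375, 0) = 2.375
Node u (S = 225): V_u = 1/1.05·[0.1818·204.5000 + 0.8182·80.7500] = 98.3333
Node d (S = 142.5): V_d = 1/1.05·[0.1818·80.7500 + 0.8182·2.3750] = 15.8333
Node 0 (S = 150): V_0 = 1/1.05·[0.1818·98.3333 + 0.8182·15.8333] = 29.3651

$29.37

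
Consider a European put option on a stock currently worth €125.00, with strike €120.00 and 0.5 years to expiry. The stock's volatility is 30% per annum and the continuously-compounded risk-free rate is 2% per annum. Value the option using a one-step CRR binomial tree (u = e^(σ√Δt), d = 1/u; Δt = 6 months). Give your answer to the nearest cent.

€9.90

CRR parameters: u = e^(σ√Δt) = e^(0.3·√0.5) = 1.2363, d = 1/u = 0.8089
Per-period rate: rΔt = 0.02·0.5 = 0.01, so R = e^0.01 = 1.0101
Risk-neutral probability p = (e^0.01 − 0.8089)/(1.2363 − 0.8089) = 0.2012/0.4275 = 0.4707
Terminal stock prices: S_u = 154.5, S_d = 101.1
Terminal payoffs (K − S): max(-34.54, 0) = 0, max(18.89, 0) = 18.89
Node 0 (S = 125): V_0 = e^(−0.01)·[0.4707·0.0000 + 0.5293·18.8928] = 9.9009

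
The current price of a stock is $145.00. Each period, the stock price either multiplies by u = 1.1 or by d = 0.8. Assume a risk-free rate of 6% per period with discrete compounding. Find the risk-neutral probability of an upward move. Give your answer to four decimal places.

Risk-neutral probability p = (1 + 0.06 − 0.8)/(1.1 − 0.8) = 0.2600/0.3000 = 0.8667

p = 0.8667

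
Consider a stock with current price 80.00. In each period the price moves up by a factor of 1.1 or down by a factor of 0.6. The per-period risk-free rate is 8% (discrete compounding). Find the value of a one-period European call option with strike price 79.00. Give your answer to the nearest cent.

Risk-neutral probability p = (1 + 0.08 − 0.6)/(1.1 − 0.6) = 0.4800/0.5000 = 0.9600
Terminal stock prices: S_u = 88, S_d = 48
Terminal payoffs (S − K): max(9, 0) = 9, max(-31, 0) = 0
Node 0 (S = 80): V_0 = 1/1.08·[0.9600·9.0000 + 0.0400·0.0000] = 8.0000

8.00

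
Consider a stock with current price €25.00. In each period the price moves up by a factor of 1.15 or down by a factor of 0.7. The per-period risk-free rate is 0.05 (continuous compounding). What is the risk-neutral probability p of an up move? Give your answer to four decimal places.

p = 0.7806

Risk-neutral probability p = (e^0.05 − 0.7)/(1.15 − 0.7) = 0.3513/0.4500 = 0.7806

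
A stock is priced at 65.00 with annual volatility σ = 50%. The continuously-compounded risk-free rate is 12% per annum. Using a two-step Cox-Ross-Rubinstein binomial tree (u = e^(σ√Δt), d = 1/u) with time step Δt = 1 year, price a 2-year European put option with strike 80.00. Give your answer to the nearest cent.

CRR parameters: u = e^(σ√Δt) = e^(0.5·√1) = 1.6487, d = 1/u = 0.6065
Per-period rate: rΔt = 0.12·1 = 0.12, so R = e^0.12 = 1.1275
Risk-neutral probability p = (e^0.12 − 0.6065)/(1.6487 − 0.6065) = 0.5210/1.0422 = 0.4999
Terminal stock prices: S_uu = 176.7, S_ud = 65, S_dd = 23.91
Terminal payoffs (K − S): max(-96.69, 0) = 0, max(15, 0) = 15, max(56.09, 0) = 56.09
Node u (S = 107.2): V_u = e^(−0.12)·[0.4999·0.0000 + 0.5001·15.0000] = 6.6536
Node d (S = 39.42): V_d = e^(−0.12)·[0.4999·15.0000 + 0.5001·56.0878] = 31.5291
Node 0 (S = 65): V_0 = e^(−0.12)·[0.4999·6.6536 + 0.5001·31.5291] = 16.9352

16.94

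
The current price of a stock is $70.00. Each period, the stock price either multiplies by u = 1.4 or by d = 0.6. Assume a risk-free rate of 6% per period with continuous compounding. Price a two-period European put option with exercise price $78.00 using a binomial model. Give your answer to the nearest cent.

$16.68

Risk-neutral probability p = (e^0.06 − 0.6)/(1.4 − 0.6) = 0.4618/0.8000 = 0.5773
Terminal stock prices: S_uu = 137.2, S_ud = 58.8, S_dd = 25.2
Terminal payoffs (K − S): max(-59.2, 0) = 0, max(19.2, 0) = 19.2, max(52.8, 0) = 52.8
Node u (S = 98): V_u = e^(−0.06)·[0.5773·0.0000 + 0.4227·19.2000] = 7.6433
Node d (S = 42): V_d = e^(−0.06)·[0.5773·19.2000 + 0.4227·52.8000] = 31.4576
Node 0 (S = 70): V_0 = e^(−0.06)·[0.5773·7.6433 + 0.4227·31.4576] = 16.6784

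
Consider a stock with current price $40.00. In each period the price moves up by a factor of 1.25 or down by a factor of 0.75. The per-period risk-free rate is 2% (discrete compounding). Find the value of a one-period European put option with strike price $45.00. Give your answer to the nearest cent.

$6.76

Risk-neutral probability p = (1 + 0.02 − 0.75)/(1.25 − 0.75) = 0.2700/0.5000 = 0.5400
Terminal stock prices: S_u = 50, S_d = 30
Terminal payoffs (K − S): max(-5, 0) = 0, max(15, 0) = 15
Node 0 (S = 40): V_0 = 1/1.02·[0.5400·0.0000 + 0.4600·15.0000] = 6.7647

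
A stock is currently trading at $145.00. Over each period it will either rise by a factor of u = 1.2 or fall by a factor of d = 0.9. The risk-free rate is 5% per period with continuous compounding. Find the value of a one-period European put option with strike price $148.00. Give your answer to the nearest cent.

Risk-neutral probability p = (e^0.05 − 0.9)/(1.2 − 0.9) = 0.1513/0.3000 = 0.5042
Terminal stock prices: S_u = 174, S_d = 130.5
Terminal payoffs (K − S): max(-26, 0) = 0, max(17.5, 0) = 17.5
Node 0 (S = 145): V_0 = e^(−0.05)·[0.5042·0.0000 + 0.4958·17.5000] = 8.2527

$8.25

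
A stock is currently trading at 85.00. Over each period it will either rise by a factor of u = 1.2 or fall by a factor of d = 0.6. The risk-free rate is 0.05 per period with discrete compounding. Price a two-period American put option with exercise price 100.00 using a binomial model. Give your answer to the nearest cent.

Risk-neutral probability p = (1 + 0.05 − 0.6)/(1.2 − 0.6) = 0.4500/0.6000 = 0.7500
Terminal stock prices: S_uu = 122.4, S_ud = 61.2, S_dd = 30.6
Terminal payoffs (K − S): max(-22.4, 0) = 0, max(38.8, 0) = 38.8, max(69.4, 0) = 69.4
Node u (S = 102): continuation = 1/1.05·[0.7500·0.0000 + 0.2500·38.8000] = 9.2381; exercise value = 0.0000 ≤ continuation, so V_u = 9.2381
Node d (S = 51): continuation = 1/1.05·[0.7500·38.8000 + 0.2500·69.4000] = 44.2381; exercise value = 49.0000 > continuation, so V_d = 49.0000 (exercise)
Node 0 (S = 85): continuation = 1/1.05·[0.7500·9.2381 + 0.2500·49.0000] = 18.2653; exercise value = 15.0000 ≤ continuation, so V_0 = 18.2653

18.27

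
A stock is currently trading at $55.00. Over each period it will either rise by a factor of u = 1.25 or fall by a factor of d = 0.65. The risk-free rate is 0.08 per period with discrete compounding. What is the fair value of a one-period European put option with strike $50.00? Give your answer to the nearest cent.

Risk-neutral probability p = (1 + 0.08 − 0.65)/(1.25 − 0.65) = 0.4300/0.6000 = 0.7167
Terminal stock prices: S_u = 68.75, S_d = 35.75
Terminal payoffs (K − S): max(-18.75, 0) = 0, max(14.25, 0) = 14.25
Node 0 (S = 55): V_0 = 1/1.08·[0.7167·0.0000 + 0.2833·14.2500] = 3.7384

$3.74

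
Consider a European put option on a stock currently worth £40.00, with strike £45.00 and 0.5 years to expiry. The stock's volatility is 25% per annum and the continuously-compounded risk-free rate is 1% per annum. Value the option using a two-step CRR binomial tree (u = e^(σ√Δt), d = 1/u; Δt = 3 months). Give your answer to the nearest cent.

CRR parameters: u = e^(σ√Δt) = e^(0.25·√0.25) = 1.1331, d = 1/u = 0.8825
Per-period rate: rΔt = 0.01·0.25 = 0.0025, so R = e^0.0025 = 1.0025
Risk-neutral probability p = (e^0.0025 − 0.8825)/(1.1331 − 0.8825) = 0.1200/0.2507 = 0.4788
Terminal stock prices: S_uu = 51.36, S_ud = 40, S_dd = 31.15
Terminal payoffs (K − S): max(-6.361, 0) = 0, max(5, 0) = 5, max(13.85, 0) = 13.85
Node u (S = 45.33): V_u = e^(−0.0025)·[0.4788·0.0000 + 0.5212·5.0000] = 2.5996
Node d (S = 35.3): V_d = e^(−0.0025)·[0.4788·5.0000 + 0.5212·13.8480] = 9.5878
Node 0 (S = 40): V_0 = e^(−0.0025)·[0.4788·2.5996 + 0.5212·9.5878] = 6.2264

£6.23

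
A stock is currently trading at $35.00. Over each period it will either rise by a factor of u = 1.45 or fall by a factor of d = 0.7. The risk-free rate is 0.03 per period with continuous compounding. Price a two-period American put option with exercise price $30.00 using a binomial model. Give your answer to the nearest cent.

Risk-neutral probability p = (e^0.03 − 0.7)/(1.45 − 0.7) = 0.3305/0.7500 = 0.4406
Terminal stock prices: S_uu = 73.59, S_ud = 35.52, S_dd = 17.15
Terminal payoffs (K − S): max(-43.59, 0) = 0, max(-5.525, 0) = 0, max(12.85, 0) = 12.85
Node u (S = 50.75): continuation = e^(−0.03)·[0.4406·0.0000 + 0.5594·0.0000] = 0.0000; exercise value = 0.0000 ≤ continuation, so V_u = 0.0000
Node d (S = 24.5): continuation = e^(−0.03)·[0.4406·0.0000 + 0.5594·12.8500] = 6.9758; exercise value = 5.5000 ≤ continuation, so V_d = 6.9758
Node 0 (S = 35): continuation = e^(−0.03)·[0.4406·0.0000 + 0.5594·6.9758] = 3.7869; exercise value = 0.0000 ≤ continuation, so V_0 = 3.7869

$3.79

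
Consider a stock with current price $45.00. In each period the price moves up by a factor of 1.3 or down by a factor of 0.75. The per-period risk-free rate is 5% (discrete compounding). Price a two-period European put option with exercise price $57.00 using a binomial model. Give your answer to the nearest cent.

Risk-neutral probability p = (1 + 0.05 − 0.75)/(1.3 − 0.75) = 0.3000/0.5500 = 0.5455
Terminal stock prices: S_uu = 76.05, S_ud = 43.88, S_dd = 25.31
Terminal payoffs (K − S): max(-19.05, 0) = 0, max(13.12, 0) = 13.12, max(31.69, 0) = 31.69
Node u (S = 58.5): V_u = 1/1.05·[0.5455·0.0000 + 0.4545·13.1250] = 5.6818
Node d (S = 33.75): V_d = 1/1.05·[0.5455·13.1250 + 0.4545·31.6875] = 20.5357
Node 0 (S = 45): V_0 = 1/1.05·[0.5455·5.6818 + 0.4545·20.5357] = 11.8415

$11.84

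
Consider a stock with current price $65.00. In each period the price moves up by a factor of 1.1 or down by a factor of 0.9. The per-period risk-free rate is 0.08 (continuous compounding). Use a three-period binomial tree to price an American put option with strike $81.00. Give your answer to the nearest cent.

Risk-neutral probability p = (e^0.08 − 0.9)/(1.1 − 0.9) = 0.1833/0.2000 = 0.9164
Terminal stock prices: S_uuu = 86.52, S_uud = 70.79, S_udd = 57.92, S_ddd = 47.39
Terminal payoffs (K − S): max(-5.515, 0) = 0, max(10.21, 0) = 10.21, max(23.08, 0) = 23.08, max(33.61, 0) = 33.61
Node uu (S = 78.65): continuation = e^(−0.08)·[0.9164·0.0000 + 0.0836·10.2150] = 0.7880; exercise value = 2.3500 > continuation, so V_uu = 2.3500 (exercise)
Node ud (S = 64.35): continuation = e^(−0.08)·[0.9164·10.2150 + 0.0836·23.0850] = 10.4224; exercise value = 16.6500 > continuation, so V_ud = 16.6500 (exercise)
Node dd (S = 52.65): continuation = e^(−0.08)·[0.9164·23.0850 + 0.0836·33.6150] = 22.1224; exercise value = 28.3500 > continuation, so V_dd = 28.3500 (exercise)
Node u (S = 71.5): continuation = e^(−0.08)·[0.9164·2.3500 + 0.0836·16.6500] = 3.2724; exercise value = 9.5000 > continuation, so V_u = 9.5000 (exercise)
Node d (S = 58.5): continuation = e^(−0.08)·[0.9164·16.6500 + 0.0836·28.3500] = 16.2724; exercise value = 22.5000 > continuation, so V_d = 22.5000 (exercise)
Node 0 (S = 65): continuation = e^(−0.08)·[0.9164·9.5000 + 0.0836·22.5000] = 9.7724; exercise value = 16.0000 > continuation, so V_0 = 16.0000 (exercise)

$16.00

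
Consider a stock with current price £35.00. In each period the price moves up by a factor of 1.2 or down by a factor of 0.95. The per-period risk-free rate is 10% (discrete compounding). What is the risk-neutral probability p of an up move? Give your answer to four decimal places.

Risk-neutral probability p = (1 + 0.1 − 0.95)/(1.2 − 0.95) = 0.1500/0.2500 = 0.6000

p = 0.6000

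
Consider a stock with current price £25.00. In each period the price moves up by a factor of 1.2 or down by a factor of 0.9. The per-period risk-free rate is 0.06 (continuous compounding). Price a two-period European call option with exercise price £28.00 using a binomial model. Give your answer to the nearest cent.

Risk-neutral probability p = (e^0.06 − 0.9)/(1.2 − 0.9) = 0.1618/0.3000 = 0.5395
Terminal stock prices: S_uu = 36, S_ud = 27, S_dd = 20.25
Terminal payoffs (S − K): max(8, 0) = 8, max(-1, 0) = 0, max(-7.75, 0) = 0
Node u (S = 30): V_u = e^(−0.06)·[0.5395·8.0000 + 0.4605·0.0000] = 4.0643
Node d (S = 22.5): V_d = e^(−0.06)·[0.5395·0.0000 + 0.4605·0.0000] = 0.0000
Node 0 (S = 25): V_0 = e^(−0.06)·[0.5395·4.0643 + 0.4605·0.0000] = 2.0648

£2.06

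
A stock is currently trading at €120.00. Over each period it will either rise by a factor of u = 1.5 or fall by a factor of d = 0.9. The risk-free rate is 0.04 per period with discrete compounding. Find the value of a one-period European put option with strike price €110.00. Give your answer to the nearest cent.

Risk-neutral probability p = (1 + 0.04 − 0.9)/(1.5 − 0.9) = 0.1400/0.6000 = 0.2333
Terminal stock prices: S_u = 180, S_d = 108
Terminal payoffs (K − S): max(-70, 0) = 0, max(2, 0) = 2
Node 0 (S = 120): V_0 = 1/1.04·[0.2333·0.0000 + 0.7667·2.0000] = 1.4744

€1.47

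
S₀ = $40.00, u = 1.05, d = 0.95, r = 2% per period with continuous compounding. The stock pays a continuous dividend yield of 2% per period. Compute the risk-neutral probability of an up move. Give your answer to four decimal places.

Per-period risk-free factor R = e^0.02 = 1.0202; dividend-adjusted growth = e^(0.02−0.02) = 1.0000.
Risk-neutral probability p = (1.0000 − 0.95)/(1.05 − 0.95) = 0.0500/0.1000 = 0.5000

p = 0.5000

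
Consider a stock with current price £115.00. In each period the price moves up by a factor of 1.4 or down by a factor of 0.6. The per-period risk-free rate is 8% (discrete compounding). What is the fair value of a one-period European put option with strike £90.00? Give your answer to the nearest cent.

Risk-neutral probability p = (1 + 0.08 − 0.6)/(1.4 − 0.6) = 0.4800/0.8000 = 0.6000
Terminal stock prices: S_u = 161, S_d = 69
Terminal payoffs (K − S): max(-71, 0) = 0, max(21, 0) = 21
Node 0 (S = 115): V_0 = 1/1.08·[0.6000·0.0000 + 0.4000·21.0000] = 7.7778

£7.78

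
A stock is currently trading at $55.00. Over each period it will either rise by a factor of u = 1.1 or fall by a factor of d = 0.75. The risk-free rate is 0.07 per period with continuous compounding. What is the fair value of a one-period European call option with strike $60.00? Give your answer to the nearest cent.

Risk-neutral probability p = (e^0.07 − 0.75)/(1.1 − 0.75) = 0.3225/0.3500 = 0.9215
Terminal stock prices: S_u = 60.5, S_d = 41.25
Terminal payoffs (S − K): max(0.5, 0) = 0.5, max(-18.75, 0) = 0
Node 0 (S = 55): V_0 = e^(−0.07)·[0.9215·0.5000 + 0.0785·0.0000] = 0.4296

$0.43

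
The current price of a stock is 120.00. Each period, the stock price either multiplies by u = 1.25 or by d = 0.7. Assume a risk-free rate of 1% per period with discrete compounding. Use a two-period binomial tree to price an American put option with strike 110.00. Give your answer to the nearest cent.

Risk-neutral probability p = (1 + 0.01 − 0.7)/(1.25 − 0.7) = 0.3100/0.5500 = 0.5636
Terminal stock prices: S_uu = 187.5, S_ud = 105, S_dd = 58.8
Terminal payoffs (K − S): max(-77.5, 0) = 0, max(5, 0) = 5, max(51.2, 0) = 51.2
Node u (S = 150): continuation = 1/1.01·[0.5636·0.0000 + 0.4364·5.0000] = 2.1602; exercise value = 0.0000 ≤ continuation, so V_u = 2.1602
Node d (S = 84): continuation = 1/1.01·[0.5636·5.0000 + 0.4364·51.2000] = 24.9109; exercise value = 26.0000 > continuation, so V_d = 26.0000 (exercise)
Node 0 (S = 120): continuation = 1/1.01·[0.5636·2.1602 + 0.4364·26.0000] = 12.4386; exercise value = 0.0000 ≤ continuation, so V_0 = 12.4386

12.44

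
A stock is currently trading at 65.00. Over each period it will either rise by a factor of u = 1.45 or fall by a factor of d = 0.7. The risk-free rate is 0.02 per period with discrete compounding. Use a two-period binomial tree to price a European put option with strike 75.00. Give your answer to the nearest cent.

Risk-neutral probability p = (1 + 0.02 − 0.7)/(1.45 − 0.7) = 0.3200/0.7500 = 0.4267
Terminal stock prices: S_uu = 136.7, S_ud = 65.97, S_dd = 31.85
Terminal payoffs (K − S): max(-61.66, 0) = 0, max(9.025, 0) = 9.025, max(43.15, 0) = 43.15
Node u (S = 94.25): V_u = 1/1.02·[0.4267·0.0000 + 0.5733·9.0250] = 5.0729
Node d (S = 45.5): V_d = 1/1.02·[0.4267·9.0250 + 0.5733·43.1500] = 28.0294
Node 0 (S = 65): V_0 = 1/1.02·[0.4267·5.0729 + 0.5733·28.0294] = 17.8771

17.88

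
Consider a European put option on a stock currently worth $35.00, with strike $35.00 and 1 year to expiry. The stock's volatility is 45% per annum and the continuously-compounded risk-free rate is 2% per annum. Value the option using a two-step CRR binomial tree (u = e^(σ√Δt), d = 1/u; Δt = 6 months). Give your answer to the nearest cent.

$5.13

CRR parameters: u = e^(σ√Δt) = e^(0.45·√0.5) = 1.3746, d = 1/u = 0.7275
Per-period rate: rΔt = 0.02·0.5 = 0.01, so R = e^0.01 = 1.0101
Risk-neutral probability p = (e^0.01 − 0.7275)/(1.3746 − 0.7275) = 0.2826/0.6472 = 0.4366
Terminal stock prices: S_uu = 66.14, S_ud = 35, S_dd = 18.52
Terminal payoffs (K − S): max(-31.14, 0) = 0, max(0, 0) = 0, max(16.48, 0) = 16.48
Node u (S = 48.11): V_u = e^(−0.01)·[0.4366·0.0000 + 0.5634·0.0000] = 0.0000
Node d (S = 25.46): V_d = e^(−0.01)·[0.4366·0.0000 + 0.5634·16.4781] = 9.1907
Node 0 (S = 35): V_0 = e^(−0.01)·[0.4366·0.0000 + 0.5634·9.1907] = 5.1261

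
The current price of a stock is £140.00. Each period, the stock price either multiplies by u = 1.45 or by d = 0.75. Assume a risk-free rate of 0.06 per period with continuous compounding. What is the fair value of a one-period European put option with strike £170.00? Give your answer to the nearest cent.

Risk-neutral probability p = (e^0.06 − 0.75)/(1.45 − 0.75) = 0.3118/0.7000 = 0.4455
Terminal stock prices: S_u = 203, S_d = 105
Terminal payoffs (K − S): max(-33, 0) = 0, max(65, 0) = 65
Node 0 (S = 140): V_0 = e^(−0.06)·[0.4455·0.0000 + 0.5545·65.0000] = 33.9447

£33.94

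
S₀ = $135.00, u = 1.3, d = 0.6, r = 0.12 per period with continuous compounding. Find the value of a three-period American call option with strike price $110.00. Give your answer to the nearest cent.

$63.58

Risk-neutral probability p = (e^0.12 − 0.6)/(1.3 − 0.6) = 0.5275/0.7000 = 0.7536
Terminal stock prices: S_uuu = 296.6, S_uud = 136.9, S_udd = 63.18, S_ddd = 29.16
Terminal payoffs (S − K): max(186.6, 0) = 186.6, max(26.89, 0) = 26.89, max(-46.82, 0) = 0, max(-80.84, 0) = 0
Node uu (S = 228.2): continuation = e^(−0.12)·[0.7536·186.5950 + 0.2464·26.8900] = 130.5888; exercise value = 118.1500 ≤ continuation, so V_uu = 130.5888
Node ud (S = 105.3): continuation = e^(−0.12)·[0.7536·26.8900 + 0.2464·0.0000] = 17.9720; exercise value = 0.0000 ≤ continuation, so V_ud = 17.9720
Node dd (S = 48.6): continuation = e^(−0.12)·[0.7536·0.0000 + 0.2464·0.0000] = 0.0000; exercise value = 0.0000 ≤ continuation, so V_dd = 0.0000
Node u (S = 175.5): continuation = e^(−0.12)·[0.7536·130.5888 + 0.2464·17.9720] = 91.2076; exercise value = 65.5000 ≤ continuation, so V_u = 91.2076
Node d (S = 81): continuation = e^(−0.12)·[0.7536·17.9720 + 0.2464·0.0000] = 12.0117; exercise value = 0.0000 ≤ continuation, so V_d = 12.0117
Node 0 (S = 135): continuation = e^(−0.12)·[0.7536·91.2076 + 0.2464·12.0117] = 63.5843; exercise value = 25.0000 ≤ continuation, so V_0 = 63.5843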